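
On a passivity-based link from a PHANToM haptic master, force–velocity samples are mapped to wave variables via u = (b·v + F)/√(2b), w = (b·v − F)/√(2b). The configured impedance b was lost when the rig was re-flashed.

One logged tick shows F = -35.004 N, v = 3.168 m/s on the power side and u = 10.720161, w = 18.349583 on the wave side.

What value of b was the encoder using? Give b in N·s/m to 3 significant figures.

u + w = 29.069744;  u + w = √(2b)·v, so √(2b) = 29.069744/3.168 = 9.176056.
b = (√(2b))²/2 = 84.199996/2 = 42.099998.
(Check via u − w = 2F/√(2b): u − w = -7.629422, 2F/√(2b) = -7.629422.)

b = 42.1 N·s/m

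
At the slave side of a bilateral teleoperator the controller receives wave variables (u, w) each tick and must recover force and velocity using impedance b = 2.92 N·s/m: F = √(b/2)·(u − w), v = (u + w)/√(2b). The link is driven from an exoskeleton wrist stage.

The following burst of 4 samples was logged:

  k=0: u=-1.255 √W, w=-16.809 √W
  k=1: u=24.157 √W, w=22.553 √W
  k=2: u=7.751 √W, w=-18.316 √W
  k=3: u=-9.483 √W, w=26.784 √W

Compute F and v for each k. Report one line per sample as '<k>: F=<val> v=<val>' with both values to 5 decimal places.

k=0: u−w=15.55400, u+w=-18.06400; √(b/2)=1.20830, √(2b)=2.41661; F=1.20830×15.554=18.79397, v=-18.06400/2.41661=-7.47494
k=1: u−w=1.60400, u+w=46.71000; √(b/2)=1.20830, √(2b)=2.41661; F=1.20830×1.604=1.93812, v=46.71000/2.41661=19.32874
k=2: u−w=26.06700, u+w=-10.56500; √(b/2)=1.20830, √(2b)=2.41661; F=1.20830×26.067=31.49688, v=-10.56500/2.41661=-4.37183
k=3: u−w=-36.26700, u+w=17.30100; √(b/2)=1.20830, √(2b)=2.41661; F=1.20830×(-36.267)=-43.82158, v=17.30100/2.41661=7.15920

0: F=18.79397 v=-7.47494
1: F=1.93812 v=19.32874
2: F=31.49688 v=-4.37183
3: F=-43.82158 v=7.15920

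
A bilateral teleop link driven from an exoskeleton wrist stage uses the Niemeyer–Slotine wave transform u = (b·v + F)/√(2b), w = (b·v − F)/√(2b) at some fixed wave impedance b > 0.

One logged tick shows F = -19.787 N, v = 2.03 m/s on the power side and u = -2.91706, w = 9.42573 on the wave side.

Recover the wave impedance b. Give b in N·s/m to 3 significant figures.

b = 5.14 N·s/m

u + w = 6.5087;  u + w = √(2b)·v, so √(2b) = 6.5087/2.03 = 3.2062.
b = (√(2b))²/2 = 10.2800/2 = 5.1400.
(Check via u − w = 2F/√(2b): u − w = -12.3428, 2F/√(2b) = -12.3428.)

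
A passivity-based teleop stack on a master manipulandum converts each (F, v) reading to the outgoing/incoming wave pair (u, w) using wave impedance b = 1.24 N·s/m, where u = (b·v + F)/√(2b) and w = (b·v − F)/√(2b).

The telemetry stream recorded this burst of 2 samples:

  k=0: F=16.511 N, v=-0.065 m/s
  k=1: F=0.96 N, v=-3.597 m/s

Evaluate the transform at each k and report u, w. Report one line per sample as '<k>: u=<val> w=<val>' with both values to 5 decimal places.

k=0: b·v=1.24×(-0.065)=-0.08060; √(2b)=1.57480; u=(-0.08060+16.511)/1.57480=10.43331, w=(-0.08060−16.511)/1.57480=-10.53568
k=1: b·v=1.24×(-3.597)=-4.46028; √(2b)=1.57480; u=(-4.46028+0.96)/1.57480=-2.22268, w=(-4.46028−0.96)/1.57480=-3.44188

0: u=10.43331 w=-10.53568
1: u=-2.22268 w=-3.44188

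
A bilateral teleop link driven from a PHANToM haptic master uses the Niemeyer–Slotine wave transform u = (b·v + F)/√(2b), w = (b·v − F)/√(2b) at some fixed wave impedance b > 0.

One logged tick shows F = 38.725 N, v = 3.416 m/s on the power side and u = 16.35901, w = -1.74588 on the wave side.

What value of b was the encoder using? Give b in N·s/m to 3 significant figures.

u + w = 14.61313;  u + w = √(2b)·v, so √(2b) = 14.61313/3.416 = 4.27785.
b = (√(2b))²/2 = 18.29999/2 = 9.14999.
(Check via u − w = 2F/√(2b): u − w = 18.10489, 2F/√(2b) = 18.10490.)

b = 9.15 N·s/m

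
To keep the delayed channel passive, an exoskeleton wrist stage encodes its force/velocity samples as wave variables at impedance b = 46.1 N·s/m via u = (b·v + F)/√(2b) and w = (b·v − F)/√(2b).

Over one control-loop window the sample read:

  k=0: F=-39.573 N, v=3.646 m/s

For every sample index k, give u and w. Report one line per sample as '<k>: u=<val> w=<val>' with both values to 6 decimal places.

0: u=13.383304 w=21.625891

k=0: b·v=46.1×3.646=168.080600; √(2b)=9.602083; u=(168.080600+(-39.573))/9.602083=13.383304, w=(168.080600−(-39.573))/9.602083=21.625891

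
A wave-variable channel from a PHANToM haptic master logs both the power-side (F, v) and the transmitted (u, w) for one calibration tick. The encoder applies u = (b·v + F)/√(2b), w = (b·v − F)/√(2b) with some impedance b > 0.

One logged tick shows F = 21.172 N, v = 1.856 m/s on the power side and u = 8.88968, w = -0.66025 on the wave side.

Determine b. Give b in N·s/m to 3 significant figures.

u + w = 8.2294;  u + w = √(2b)·v, so √(2b) = 8.2294/1.856 = 4.4340.
b = (√(2b))²/2 = 19.6600/2 = 9.8300.
(Check via u − w = 2F/√(2b): u − w = 9.5499, 2F/√(2b) = 9.5499.)

b = 9.83 N·s/m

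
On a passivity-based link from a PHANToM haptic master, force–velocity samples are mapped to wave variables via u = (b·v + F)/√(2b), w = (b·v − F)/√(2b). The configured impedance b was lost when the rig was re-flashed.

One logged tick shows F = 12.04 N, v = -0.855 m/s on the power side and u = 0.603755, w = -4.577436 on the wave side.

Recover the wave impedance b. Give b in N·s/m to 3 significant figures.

u + w = -3.973681;  u + w = √(2b)·v, so √(2b) = -3.973681/(-0.855) = 4.647580.
b = (√(2b))²/2 = 21.600001/2 = 10.800000.
(Check via u − w = 2F/√(2b): u − w = 5.181191, 2F/√(2b) = 5.181191.)

b = 10.8 N·s/m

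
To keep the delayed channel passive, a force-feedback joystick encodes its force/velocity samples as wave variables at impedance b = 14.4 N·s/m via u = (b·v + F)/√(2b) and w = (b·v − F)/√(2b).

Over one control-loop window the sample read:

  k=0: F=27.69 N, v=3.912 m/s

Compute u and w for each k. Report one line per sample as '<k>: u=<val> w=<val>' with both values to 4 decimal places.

k=0: b·v=14.4×3.912=56.3328; √(2b)=5.3666; u=(56.3328+27.69)/5.3666=15.6567, w=(56.3328−27.69)/5.3666=5.3373

0: u=15.6567 w=5.3373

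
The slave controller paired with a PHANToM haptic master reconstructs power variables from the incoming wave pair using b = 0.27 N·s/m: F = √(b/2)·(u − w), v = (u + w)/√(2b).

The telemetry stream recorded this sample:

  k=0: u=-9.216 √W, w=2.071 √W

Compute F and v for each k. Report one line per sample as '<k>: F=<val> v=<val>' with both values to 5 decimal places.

k=0: u−w=-11.28700, u+w=-7.14500; √(b/2)=0.36742, √(2b)=0.73485; F=0.36742×(-11.287)=-4.14711, v=-7.14500/0.73485=-9.72311

0: F=-4.14711 v=-9.72311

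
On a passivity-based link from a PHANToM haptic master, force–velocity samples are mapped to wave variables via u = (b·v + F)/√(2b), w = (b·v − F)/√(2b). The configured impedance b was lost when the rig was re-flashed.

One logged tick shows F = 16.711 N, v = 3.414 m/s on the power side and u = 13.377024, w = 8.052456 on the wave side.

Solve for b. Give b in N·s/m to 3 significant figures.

b = 19.7 N·s/m

u + w = 21.429480;  u + w = √(2b)·v, so √(2b) = 21.429480/3.414 = 6.276942.
b = (√(2b))²/2 = 39.400001/2 = 19.700000.
(Check via u − w = 2F/√(2b): u − w = 5.324568, 2F/√(2b) = 5.324567.)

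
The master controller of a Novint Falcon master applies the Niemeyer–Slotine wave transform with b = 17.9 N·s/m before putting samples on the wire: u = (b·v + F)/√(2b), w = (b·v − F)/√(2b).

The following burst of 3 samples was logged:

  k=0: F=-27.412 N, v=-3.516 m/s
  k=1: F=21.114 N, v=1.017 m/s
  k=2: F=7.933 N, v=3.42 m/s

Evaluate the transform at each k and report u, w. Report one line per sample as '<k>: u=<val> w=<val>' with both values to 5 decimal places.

0: u=-15.10007 w=-5.93725
1: u=6.57133 w=-0.48630
2: u=11.55732 w=8.90561

k=0: b·v=17.9×(-3.516)=-62.93640; √(2b)=5.98331; u=(-62.93640+(-27.412))/5.98331=-15.10007, w=(-62.93640−(-27.412))/5.98331=-5.93725
k=1: b·v=17.9×1.017=18.20430; √(2b)=5.98331; u=(18.20430+21.114)/5.98331=6.57133, w=(18.20430−21.114)/5.98331=-0.48630
k=2: b·v=17.9×3.42=61.21800; √(2b)=5.98331; u=(61.21800+7.933)/5.98331=11.55732, w=(61.21800−7.933)/5.98331=8.90561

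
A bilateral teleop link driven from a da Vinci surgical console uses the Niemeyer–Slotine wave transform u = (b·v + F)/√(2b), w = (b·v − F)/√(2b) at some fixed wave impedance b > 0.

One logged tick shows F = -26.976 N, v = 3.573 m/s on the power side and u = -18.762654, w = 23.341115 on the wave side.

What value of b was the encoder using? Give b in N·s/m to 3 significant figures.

b = 0.821 N·s/m

u + w = 4.578461;  u + w = √(2b)·v, so √(2b) = 4.578461/3.573 = 1.281405.
b = (√(2b))²/2 = 1.641999/2 = 0.821000.
(Check via u − w = 2F/√(2b): u − w = -42.103769, 2F/√(2b) = -42.103776.)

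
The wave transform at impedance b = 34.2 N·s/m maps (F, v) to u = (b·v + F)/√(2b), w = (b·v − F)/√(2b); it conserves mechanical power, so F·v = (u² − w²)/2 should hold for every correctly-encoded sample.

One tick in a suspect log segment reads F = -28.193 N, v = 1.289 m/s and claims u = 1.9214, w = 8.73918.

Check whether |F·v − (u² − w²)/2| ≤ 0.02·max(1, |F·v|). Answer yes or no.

yes

F·v = (-28.193)×1.289 = -36.3408 W.
(u² − w²)/2 = (3.6918 − 76.3733)/2 = -36.3407 W.
|Δ| = 0.0000;  2% of max(1, |F·v|) = 0.7268.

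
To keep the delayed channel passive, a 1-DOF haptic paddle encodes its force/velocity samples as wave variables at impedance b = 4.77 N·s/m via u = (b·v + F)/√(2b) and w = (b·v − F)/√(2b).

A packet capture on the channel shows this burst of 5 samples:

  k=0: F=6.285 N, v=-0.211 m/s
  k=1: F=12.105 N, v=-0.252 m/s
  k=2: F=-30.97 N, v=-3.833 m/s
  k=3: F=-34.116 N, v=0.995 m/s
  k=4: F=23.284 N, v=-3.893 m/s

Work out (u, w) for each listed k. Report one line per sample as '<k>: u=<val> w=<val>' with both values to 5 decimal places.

k=0: b·v=4.77×(-0.211)=-1.00647; √(2b)=3.08869; u=(-1.00647+6.285)/3.08869=1.70899, w=(-1.00647−6.285)/3.08869=-2.36070
k=1: b·v=4.77×(-0.252)=-1.20204; √(2b)=3.08869; u=(-1.20204+12.105)/3.08869=3.52996, w=(-1.20204−12.105)/3.08869=-4.30831
k=2: b·v=4.77×(-3.833)=-18.28341; √(2b)=3.08869; u=(-18.28341+(-30.97))/3.08869=-15.94638, w=(-18.28341−(-30.97))/3.08869=4.10744
k=3: b·v=4.77×0.995=4.74615; √(2b)=3.08869; u=(4.74615+(-34.116))/3.08869=-9.50884, w=(4.74615−(-34.116))/3.08869=12.58209
k=4: b·v=4.77×(-3.893)=-18.56961; √(2b)=3.08869; u=(-18.56961+23.284)/3.08869=1.52634, w=(-18.56961−23.284)/3.08869=-13.55061

0: u=1.70899 w=-2.36070
1: u=3.52996 w=-4.30831
2: u=-15.94638 w=4.10744
3: u=-9.50884 w=12.58209
4: u=1.52634 w=-13.55061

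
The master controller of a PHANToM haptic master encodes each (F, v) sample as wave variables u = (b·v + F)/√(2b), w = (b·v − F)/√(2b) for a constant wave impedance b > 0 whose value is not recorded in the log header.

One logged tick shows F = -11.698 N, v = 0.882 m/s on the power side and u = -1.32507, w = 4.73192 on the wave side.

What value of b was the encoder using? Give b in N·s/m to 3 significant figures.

u + w = 3.40685;  u + w = √(2b)·v, so √(2b) = 3.40685/0.882 = 3.86264.
b = (√(2b))²/2 = 14.92000/2 = 7.46000.
(Check via u − w = 2F/√(2b): u − w = -6.05699, 2F/√(2b) = -6.05699.)

b = 7.46 N·s/m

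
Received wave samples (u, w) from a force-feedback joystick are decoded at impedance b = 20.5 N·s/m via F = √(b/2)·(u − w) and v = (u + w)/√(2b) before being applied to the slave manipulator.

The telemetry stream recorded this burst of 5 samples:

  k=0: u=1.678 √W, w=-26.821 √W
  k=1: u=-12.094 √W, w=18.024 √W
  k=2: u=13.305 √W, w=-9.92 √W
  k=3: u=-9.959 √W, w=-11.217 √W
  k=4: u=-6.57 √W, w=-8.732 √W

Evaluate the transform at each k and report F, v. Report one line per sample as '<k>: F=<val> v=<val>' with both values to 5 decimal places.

0: F=91.24132 v=-3.92668
1: F=-96.42465 v=0.92611
2: F=74.35628 v=0.52865
3: F=4.02757 v=-3.30714
4: F=6.92178 v=-2.38977

k=0: u−w=28.49900, u+w=-25.14300; √(b/2)=3.20156, √(2b)=6.40312; F=3.20156×28.499=91.24132, v=-25.14300/6.40312=-3.92668
k=1: u−w=-30.11800, u+w=5.93000; √(b/2)=3.20156, √(2b)=6.40312; F=3.20156×(-30.118)=-96.42465, v=5.93000/6.40312=0.92611
k=2: u−w=23.22500, u+w=3.38500; √(b/2)=3.20156, √(2b)=6.40312; F=3.20156×23.225=74.35628, v=3.38500/6.40312=0.52865
k=3: u−w=1.25800, u+w=-21.17600; √(b/2)=3.20156, √(2b)=6.40312; F=3.20156×1.258=4.02757, v=-21.17600/6.40312=-3.30714
k=4: u−w=2.16200, u+w=-15.30200; √(b/2)=3.20156, √(2b)=6.40312; F=3.20156×2.162=6.92178, v=-15.30200/6.40312=-2.38977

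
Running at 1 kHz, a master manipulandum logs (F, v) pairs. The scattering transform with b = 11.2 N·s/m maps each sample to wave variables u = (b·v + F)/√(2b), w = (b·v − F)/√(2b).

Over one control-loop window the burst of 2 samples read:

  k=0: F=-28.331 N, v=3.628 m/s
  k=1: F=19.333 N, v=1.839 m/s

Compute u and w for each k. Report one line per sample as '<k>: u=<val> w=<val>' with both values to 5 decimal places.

0: u=2.59940 w=14.57143
1: u=8.43671 w=0.26703

k=0: b·v=11.2×3.628=40.63360; √(2b)=4.73286; u=(40.63360+(-28.331))/4.73286=2.59940, w=(40.63360−(-28.331))/4.73286=14.57143
k=1: b·v=11.2×1.839=20.59680; √(2b)=4.73286; u=(20.59680+19.333)/4.73286=8.43671, w=(20.59680−19.333)/4.73286=0.26703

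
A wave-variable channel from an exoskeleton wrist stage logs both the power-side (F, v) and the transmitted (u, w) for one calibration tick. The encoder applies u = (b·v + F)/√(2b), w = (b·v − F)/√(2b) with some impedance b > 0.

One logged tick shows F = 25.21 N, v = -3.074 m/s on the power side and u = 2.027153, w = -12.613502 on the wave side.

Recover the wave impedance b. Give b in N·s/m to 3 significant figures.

b = 5.93 N·s/m

u + w = -10.586349;  u + w = √(2b)·v, so √(2b) = -10.586349/(-3.074) = 3.443835.
b = (√(2b))²/2 = 11.860000/2 = 5.930000.
(Check via u − w = 2F/√(2b): u − w = 14.640655, 2F/√(2b) = 14.640655.)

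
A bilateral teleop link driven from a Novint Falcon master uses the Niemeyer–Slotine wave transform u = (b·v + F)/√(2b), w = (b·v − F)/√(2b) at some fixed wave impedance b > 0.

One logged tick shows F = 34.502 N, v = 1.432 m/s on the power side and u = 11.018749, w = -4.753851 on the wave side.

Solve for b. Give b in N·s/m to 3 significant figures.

u + w = 6.264898;  u + w = √(2b)·v, so √(2b) = 6.264898/1.432 = 4.374929.
b = (√(2b))²/2 = 19.140002/2 = 9.570001.
(Check via u − w = 2F/√(2b): u − w = 15.772600, 2F/√(2b) = 15.772600.)

b = 9.57 N·s/m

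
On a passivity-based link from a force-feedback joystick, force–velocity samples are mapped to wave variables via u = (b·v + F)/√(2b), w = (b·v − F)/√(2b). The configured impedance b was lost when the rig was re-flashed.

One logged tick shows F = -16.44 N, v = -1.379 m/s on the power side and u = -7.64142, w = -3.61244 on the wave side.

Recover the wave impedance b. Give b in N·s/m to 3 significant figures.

b = 33.3 N·s/m

u + w = -11.2539;  u + w = √(2b)·v, so √(2b) = -11.2539/(-1.379) = 8.1609.
b = (√(2b))²/2 = 66.6000/2 = 33.3000.
(Check via u − w = 2F/√(2b): u − w = -4.0290, 2F/√(2b) = -4.0290.)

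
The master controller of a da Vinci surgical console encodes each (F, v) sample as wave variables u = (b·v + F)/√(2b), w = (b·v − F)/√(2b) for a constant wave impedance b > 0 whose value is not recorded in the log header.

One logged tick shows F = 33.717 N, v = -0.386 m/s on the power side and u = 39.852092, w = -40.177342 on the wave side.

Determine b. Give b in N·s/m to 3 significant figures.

b = 0.355 N·s/m

u + w = -0.325250;  u + w = √(2b)·v, so √(2b) = -0.325250/(-0.386) = 0.842617.
b = (√(2b))²/2 = 0.710003/2 = 0.355001.
(Check via u − w = 2F/√(2b): u − w = 80.029434, 2F/√(2b) = 80.029282.)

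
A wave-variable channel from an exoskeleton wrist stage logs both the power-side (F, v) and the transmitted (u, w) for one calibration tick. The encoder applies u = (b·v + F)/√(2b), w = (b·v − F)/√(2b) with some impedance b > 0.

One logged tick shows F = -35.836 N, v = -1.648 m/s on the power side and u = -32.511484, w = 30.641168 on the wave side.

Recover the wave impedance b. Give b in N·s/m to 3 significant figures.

u + w = -1.870316;  u + w = √(2b)·v, so √(2b) = -1.870316/(-1.648) = 1.134900.
b = (√(2b))²/2 = 1.287999/2 = 0.644000.
(Check via u − w = 2F/√(2b): u − w = -63.152652, 2F/√(2b) = -63.152674.)

b = 0.644 N·s/m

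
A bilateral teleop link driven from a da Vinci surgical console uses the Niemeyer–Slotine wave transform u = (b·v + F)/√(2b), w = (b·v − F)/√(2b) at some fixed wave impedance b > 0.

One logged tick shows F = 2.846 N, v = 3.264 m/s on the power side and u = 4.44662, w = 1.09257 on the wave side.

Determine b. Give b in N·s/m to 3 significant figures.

u + w = 5.53919;  u + w = √(2b)·v, so √(2b) = 5.53919/3.264 = 1.69706.
b = (√(2b))²/2 = 2.88000/2 = 1.44000.
(Check via u − w = 2F/√(2b): u − w = 3.35405, 2F/√(2b) = 3.35404.)

b = 1.44 N·s/m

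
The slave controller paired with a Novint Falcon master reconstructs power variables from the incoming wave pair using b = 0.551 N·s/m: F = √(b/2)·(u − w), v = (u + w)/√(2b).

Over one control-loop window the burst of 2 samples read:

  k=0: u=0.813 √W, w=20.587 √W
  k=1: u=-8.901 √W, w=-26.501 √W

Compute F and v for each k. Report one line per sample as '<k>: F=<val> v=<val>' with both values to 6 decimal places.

k=0: u−w=-19.774000, u+w=21.400000; √(b/2)=0.524881, √(2b)=1.049762; F=0.524881×(-19.774)=-10.378996, v=21.400000/1.049762=20.385575
k=1: u−w=17.600000, u+w=-35.402000; √(b/2)=0.524881, √(2b)=1.049762; F=0.524881×17.6=9.237905, v=-35.402000/1.049762=-33.723838

0: F=-10.378996 v=20.385575
1: F=9.237905 v=-33.723838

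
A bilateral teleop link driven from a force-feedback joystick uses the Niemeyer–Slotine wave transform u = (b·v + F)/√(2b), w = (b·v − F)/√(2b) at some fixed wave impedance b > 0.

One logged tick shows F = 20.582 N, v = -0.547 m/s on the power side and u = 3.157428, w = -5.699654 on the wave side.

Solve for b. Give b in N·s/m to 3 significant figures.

b = 10.8 N·s/m

u + w = -2.542226;  u + w = √(2b)·v, so √(2b) = -2.542226/(-0.547) = 4.647580.
b = (√(2b))²/2 = 21.599995/2 = 10.799998.
(Check via u − w = 2F/√(2b): u − w = 8.857082, 2F/√(2b) = 8.857084.)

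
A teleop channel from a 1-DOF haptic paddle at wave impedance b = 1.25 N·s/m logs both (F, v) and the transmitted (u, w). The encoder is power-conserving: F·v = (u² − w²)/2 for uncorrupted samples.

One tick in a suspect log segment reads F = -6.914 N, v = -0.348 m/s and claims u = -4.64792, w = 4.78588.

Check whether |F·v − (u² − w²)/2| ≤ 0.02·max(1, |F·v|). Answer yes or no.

no

F·v = (-6.914)×(-0.348) = 2.40607 W.
(u² − w²)/2 = (21.60316 − 22.90465)/2 = -0.65074 W.
|Δ| = 3.05682;  2% of max(1, |F·v|) = 0.04812.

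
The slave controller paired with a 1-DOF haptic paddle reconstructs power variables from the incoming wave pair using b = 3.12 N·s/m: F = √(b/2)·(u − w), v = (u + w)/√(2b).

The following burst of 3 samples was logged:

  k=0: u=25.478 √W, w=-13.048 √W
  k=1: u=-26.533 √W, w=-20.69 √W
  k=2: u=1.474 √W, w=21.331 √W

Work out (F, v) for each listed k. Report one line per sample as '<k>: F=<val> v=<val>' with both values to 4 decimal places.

0: F=48.1190 v=4.9760
1: F=-7.2979 v=-18.9043
2: F=-24.8014 v=9.1293

k=0: u−w=38.5260, u+w=12.4300; √(b/2)=1.2490, √(2b)=2.4980; F=1.2490×38.526=48.1190, v=12.4300/2.4980=4.9760
k=1: u−w=-5.8430, u+w=-47.2230; √(b/2)=1.2490, √(2b)=2.4980; F=1.2490×(-5.843)=-7.2979, v=-47.2230/2.4980=-18.9043
k=2: u−w=-19.8570, u+w=22.8050; √(b/2)=1.2490, √(2b)=2.4980; F=1.2490×(-19.857)=-24.8014, v=22.8050/2.4980=9.1293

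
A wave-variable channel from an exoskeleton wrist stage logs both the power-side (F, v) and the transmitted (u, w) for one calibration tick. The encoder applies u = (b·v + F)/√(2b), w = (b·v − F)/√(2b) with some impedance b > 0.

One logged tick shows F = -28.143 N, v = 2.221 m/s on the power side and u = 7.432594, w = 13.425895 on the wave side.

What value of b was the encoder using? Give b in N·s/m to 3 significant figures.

b = 44.1 N·s/m

u + w = 20.858489;  u + w = √(2b)·v, so √(2b) = 20.858489/2.221 = 9.391485.
b = (√(2b))²/2 = 88.199997/2 = 44.099999.
(Check via u − w = 2F/√(2b): u − w = -5.993301, 2F/√(2b) = -5.993301.)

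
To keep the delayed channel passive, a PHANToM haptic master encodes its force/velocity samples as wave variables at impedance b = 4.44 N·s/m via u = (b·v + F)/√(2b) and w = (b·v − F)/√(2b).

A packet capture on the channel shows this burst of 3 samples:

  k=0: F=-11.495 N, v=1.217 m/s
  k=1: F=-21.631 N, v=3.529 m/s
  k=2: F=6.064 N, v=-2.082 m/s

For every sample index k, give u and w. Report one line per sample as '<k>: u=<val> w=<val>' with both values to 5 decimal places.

0: u=-2.04418 w=5.67076
1: u=-2.00080 w=12.51698
2: u=-1.06716 w=-5.13706

k=0: b·v=4.44×1.217=5.40348; √(2b)=2.97993; u=(5.40348+(-11.495))/2.97993=-2.04418, w=(5.40348−(-11.495))/2.97993=5.67076
k=1: b·v=4.44×3.529=15.66876; √(2b)=2.97993; u=(15.66876+(-21.631))/2.97993=-2.00080, w=(15.66876−(-21.631))/2.97993=12.51698
k=2: b·v=4.44×(-2.082)=-9.24408; √(2b)=2.97993; u=(-9.24408+6.064)/2.97993=-1.06716, w=(-9.24408−6.064)/2.97993=-5.13706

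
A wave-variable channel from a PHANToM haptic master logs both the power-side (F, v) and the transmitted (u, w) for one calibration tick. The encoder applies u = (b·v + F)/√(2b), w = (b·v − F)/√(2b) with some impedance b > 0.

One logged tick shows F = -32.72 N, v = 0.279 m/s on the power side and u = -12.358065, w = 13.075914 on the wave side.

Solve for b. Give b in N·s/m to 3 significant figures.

b = 3.31 N·s/m

u + w = 0.717849;  u + w = √(2b)·v, so √(2b) = 0.717849/0.279 = 2.572935.
b = (√(2b))²/2 = 6.619997/2 = 3.309999.
(Check via u − w = 2F/√(2b): u − w = -25.433979, 2F/√(2b) = -25.433984.)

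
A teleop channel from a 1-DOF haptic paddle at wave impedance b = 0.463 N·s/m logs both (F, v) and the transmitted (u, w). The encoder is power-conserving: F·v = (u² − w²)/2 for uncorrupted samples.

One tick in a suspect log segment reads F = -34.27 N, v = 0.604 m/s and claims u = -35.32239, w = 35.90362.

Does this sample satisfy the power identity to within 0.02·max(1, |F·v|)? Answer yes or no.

yes

F·v = (-34.27)×0.604 = -20.6991 W.
(u² − w²)/2 = (1247.6712 − 1289.0699)/2 = -20.6993 W.
|Δ| = 0.0003;  2% of max(1, |F·v|) = 0.4140.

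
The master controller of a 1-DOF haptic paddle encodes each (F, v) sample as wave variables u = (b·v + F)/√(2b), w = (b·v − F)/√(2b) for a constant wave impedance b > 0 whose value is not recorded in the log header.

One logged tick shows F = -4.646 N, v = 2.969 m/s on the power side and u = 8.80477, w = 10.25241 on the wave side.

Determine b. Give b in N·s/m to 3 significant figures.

b = 20.6 N·s/m

u + w = 19.0572;  u + w = √(2b)·v, so √(2b) = 19.0572/2.969 = 6.4187.
b = (√(2b))²/2 = 41.2000/2 = 20.6000.
(Check via u − w = 2F/√(2b): u − w = -1.4476, 2F/√(2b) = -1.4476.)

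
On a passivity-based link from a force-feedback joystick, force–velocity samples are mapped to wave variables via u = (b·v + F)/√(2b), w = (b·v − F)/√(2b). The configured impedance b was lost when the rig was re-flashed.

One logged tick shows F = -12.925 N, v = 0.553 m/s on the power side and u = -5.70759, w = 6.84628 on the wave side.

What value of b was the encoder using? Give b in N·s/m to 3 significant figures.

u + w = 1.1387;  u + w = √(2b)·v, so √(2b) = 1.1387/0.553 = 2.0591.
b = (√(2b))²/2 = 4.2400/2 = 2.1200.
(Check via u − w = 2F/√(2b): u − w = -12.5539, 2F/√(2b) = -12.5539.)

b = 2.12 N·s/m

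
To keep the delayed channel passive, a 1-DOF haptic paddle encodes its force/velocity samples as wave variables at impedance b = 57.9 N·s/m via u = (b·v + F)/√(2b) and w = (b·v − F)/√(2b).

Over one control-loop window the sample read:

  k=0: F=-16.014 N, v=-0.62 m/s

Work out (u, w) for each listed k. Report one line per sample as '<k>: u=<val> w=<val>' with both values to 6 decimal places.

k=0: b·v=57.9×(-0.62)=-35.898000; √(2b)=10.761041; u=(-35.898000+(-16.014))/10.761041=-4.824069, w=(-35.898000−(-16.014))/10.761041=-1.847777

0: u=-4.824069 w=-1.847777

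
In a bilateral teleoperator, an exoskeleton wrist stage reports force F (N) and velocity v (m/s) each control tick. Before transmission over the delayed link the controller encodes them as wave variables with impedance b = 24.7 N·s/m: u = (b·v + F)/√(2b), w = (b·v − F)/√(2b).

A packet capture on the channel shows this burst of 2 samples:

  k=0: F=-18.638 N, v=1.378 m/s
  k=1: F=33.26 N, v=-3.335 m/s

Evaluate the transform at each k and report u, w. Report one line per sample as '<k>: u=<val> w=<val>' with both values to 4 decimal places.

0: u=2.1909 w=7.4944
1: u=-6.9879 w=-16.4522

k=0: b·v=24.7×1.378=34.0366; √(2b)=7.0285; u=(34.0366+(-18.638))/7.0285=2.1909, w=(34.0366−(-18.638))/7.0285=7.4944
k=1: b·v=24.7×(-3.335)=-82.3745; √(2b)=7.0285; u=(-82.3745+33.26)/7.0285=-6.9879, w=(-82.3745−33.26)/7.0285=-16.4522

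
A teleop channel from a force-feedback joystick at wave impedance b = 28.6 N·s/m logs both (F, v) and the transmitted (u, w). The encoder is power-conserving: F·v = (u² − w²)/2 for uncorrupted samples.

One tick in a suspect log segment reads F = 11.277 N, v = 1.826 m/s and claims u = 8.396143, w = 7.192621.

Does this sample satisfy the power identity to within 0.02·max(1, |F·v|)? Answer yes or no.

F·v = 11.277×1.826 = 20.591802 W.
(u² − w²)/2 = (70.495217 − 51.733797)/2 = 9.380710 W.
|Δ| = 11.211092;  2% of max(1, |F·v|) = 0.411836.

no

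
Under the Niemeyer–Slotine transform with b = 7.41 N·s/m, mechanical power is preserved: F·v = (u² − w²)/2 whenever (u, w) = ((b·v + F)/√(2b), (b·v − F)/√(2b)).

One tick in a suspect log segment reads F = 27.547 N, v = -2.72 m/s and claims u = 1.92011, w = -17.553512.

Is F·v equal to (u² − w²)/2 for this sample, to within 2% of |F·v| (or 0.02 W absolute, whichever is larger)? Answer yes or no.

no

F·v = 27.547×(-2.72) = -74.927840 W.
(u² − w²)/2 = (3.686822 − 308.125784)/2 = -152.219481 W.
|Δ| = 77.291641;  2% of max(1, |F·v|) = 1.498557.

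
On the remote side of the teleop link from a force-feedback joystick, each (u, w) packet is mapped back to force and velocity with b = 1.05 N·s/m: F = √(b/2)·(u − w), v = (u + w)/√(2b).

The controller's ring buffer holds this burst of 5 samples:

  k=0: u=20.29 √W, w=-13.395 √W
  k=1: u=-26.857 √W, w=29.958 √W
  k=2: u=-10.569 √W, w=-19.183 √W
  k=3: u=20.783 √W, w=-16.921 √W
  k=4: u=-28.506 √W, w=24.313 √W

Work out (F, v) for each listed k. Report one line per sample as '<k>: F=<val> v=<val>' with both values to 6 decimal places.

k=0: u−w=33.685000, u+w=6.895000; √(b/2)=0.724569, √(2b)=1.449138; F=0.724569×33.685=24.407101, v=6.895000/1.449138=4.758002
k=1: u−w=-56.815000, u+w=3.101000; √(b/2)=0.724569, √(2b)=1.449138; F=0.724569×(-56.815)=-41.166378, v=3.101000/1.449138=2.139893
k=2: u−w=8.614000, u+w=-29.752000; √(b/2)=0.724569, √(2b)=1.449138; F=0.724569×8.614=6.241436, v=-29.752000/1.449138=-20.530831
k=3: u−w=37.704000, u+w=3.862000; √(b/2)=0.724569, √(2b)=1.449138; F=0.724569×37.704=27.319143, v=3.862000/1.449138=2.665033
k=4: u−w=-52.819000, u+w=-4.193000; √(b/2)=0.724569, √(2b)=1.449138; F=0.724569×(-52.819)=-38.271001, v=-4.193000/1.449138=-2.893445

0: F=24.407101 v=4.758002
1: F=-41.166378 v=2.139893
2: F=6.241436 v=-20.530831
3: F=27.319143 v=2.665033
4: F=-38.271001 v=-2.893445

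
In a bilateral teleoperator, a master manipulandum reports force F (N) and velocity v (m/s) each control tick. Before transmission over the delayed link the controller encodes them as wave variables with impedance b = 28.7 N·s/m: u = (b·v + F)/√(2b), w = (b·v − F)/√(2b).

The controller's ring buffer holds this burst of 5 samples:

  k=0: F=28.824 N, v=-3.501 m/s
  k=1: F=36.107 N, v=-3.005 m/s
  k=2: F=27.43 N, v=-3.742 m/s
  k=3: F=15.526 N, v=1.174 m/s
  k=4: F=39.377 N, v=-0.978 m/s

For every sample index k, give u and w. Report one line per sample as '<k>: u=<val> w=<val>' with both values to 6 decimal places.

0: u=-9.457770 w=-17.066782
1: u=-6.617563 w=-16.149155
2: u=-10.554707 w=-17.795728
3: u=6.496567 w=2.397985
4: u=1.492606 w=-8.902207

k=0: b·v=28.7×(-3.501)=-100.478700; √(2b)=7.576279; u=(-100.478700+28.824)/7.576279=-9.457770, w=(-100.478700−28.824)/7.576279=-17.066782
k=1: b·v=28.7×(-3.005)=-86.243500; √(2b)=7.576279; u=(-86.243500+36.107)/7.576279=-6.617563, w=(-86.243500−36.107)/7.576279=-16.149155
k=2: b·v=28.7×(-3.742)=-107.395400; √(2b)=7.576279; u=(-107.395400+27.43)/7.576279=-10.554707, w=(-107.395400−27.43)/7.576279=-17.795728
k=3: b·v=28.7×1.174=33.693800; √(2b)=7.576279; u=(33.693800+15.526)/7.576279=6.496567, w=(33.693800−15.526)/7.576279=2.397985
k=4: b·v=28.7×(-0.978)=-28.068600; √(2b)=7.576279; u=(-28.068600+39.377)/7.576279=1.492606, w=(-28.068600−39.377)/7.576279=-8.902207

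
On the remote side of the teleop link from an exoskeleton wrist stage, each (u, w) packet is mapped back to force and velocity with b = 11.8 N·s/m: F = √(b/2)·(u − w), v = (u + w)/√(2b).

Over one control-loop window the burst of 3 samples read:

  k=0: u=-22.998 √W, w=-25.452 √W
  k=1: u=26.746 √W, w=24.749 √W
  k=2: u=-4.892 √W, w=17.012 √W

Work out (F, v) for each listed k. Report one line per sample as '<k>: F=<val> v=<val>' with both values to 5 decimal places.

0: F=5.96075 v=-9.97327
1: F=4.85070 v=10.60008
2: F=-53.20463 v=2.49486

k=0: u−w=2.45400, u+w=-48.45000; √(b/2)=2.42899, √(2b)=4.85798; F=2.42899×2.454=5.96075, v=-48.45000/4.85798=-9.97327
k=1: u−w=1.99700, u+w=51.49500; √(b/2)=2.42899, √(2b)=4.85798; F=2.42899×1.997=4.85070, v=51.49500/4.85798=10.60008
k=2: u−w=-21.90400, u+w=12.12000; √(b/2)=2.42899, √(2b)=4.85798; F=2.42899×(-21.904)=-53.20463, v=12.12000/4.85798=2.49486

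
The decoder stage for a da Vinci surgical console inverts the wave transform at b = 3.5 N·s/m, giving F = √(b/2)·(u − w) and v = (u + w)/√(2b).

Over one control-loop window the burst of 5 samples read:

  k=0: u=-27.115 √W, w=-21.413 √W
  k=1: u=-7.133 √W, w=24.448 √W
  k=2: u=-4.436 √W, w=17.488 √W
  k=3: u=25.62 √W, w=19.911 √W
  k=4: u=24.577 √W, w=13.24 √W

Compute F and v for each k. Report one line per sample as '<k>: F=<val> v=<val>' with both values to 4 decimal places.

0: F=-7.5430 v=-18.3419
1: F=-41.7777 v=6.5445
2: F=-29.0027 v=4.9332
3: F=7.5523 v=17.2091
4: F=14.9974 v=14.2935

k=0: u−w=-5.7020, u+w=-48.5280; √(b/2)=1.3229, √(2b)=2.6458; F=1.3229×(-5.702)=-7.5430, v=-48.5280/2.6458=-18.3419
k=1: u−w=-31.5810, u+w=17.3150; √(b/2)=1.3229, √(2b)=2.6458; F=1.3229×(-31.581)=-41.7777, v=17.3150/2.6458=6.5445
k=2: u−w=-21.9240, u+w=13.0520; √(b/2)=1.3229, √(2b)=2.6458; F=1.3229×(-21.924)=-29.0027, v=13.0520/2.6458=4.9332
k=3: u−w=5.7090, u+w=45.5310; √(b/2)=1.3229, √(2b)=2.6458; F=1.3229×5.709=7.5523, v=45.5310/2.6458=17.2091
k=4: u−w=11.3370, u+w=37.8170; √(b/2)=1.3229, √(2b)=2.6458; F=1.3229×11.337=14.9974, v=37.8170/2.6458=14.2935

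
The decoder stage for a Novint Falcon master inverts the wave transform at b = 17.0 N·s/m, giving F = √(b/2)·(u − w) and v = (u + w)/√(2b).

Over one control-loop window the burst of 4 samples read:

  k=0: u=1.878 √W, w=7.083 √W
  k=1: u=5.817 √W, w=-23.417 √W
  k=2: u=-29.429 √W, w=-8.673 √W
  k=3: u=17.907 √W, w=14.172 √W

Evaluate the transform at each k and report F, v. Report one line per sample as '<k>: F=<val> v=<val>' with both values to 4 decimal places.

k=0: u−w=-5.2050, u+w=8.9610; √(b/2)=2.9155, √(2b)=5.8310; F=2.9155×(-5.205)=-15.1751, v=8.9610/5.8310=1.5368
k=1: u−w=29.2340, u+w=-17.6000; √(b/2)=2.9155, √(2b)=5.8310; F=2.9155×29.234=85.2310, v=-17.6000/5.8310=-3.0184
k=2: u−w=-20.7560, u+w=-38.1020; √(b/2)=2.9155, √(2b)=5.8310; F=2.9155×(-20.756)=-60.5136, v=-38.1020/5.8310=-6.5344
k=3: u−w=3.7350, u+w=32.0790; √(b/2)=2.9155, √(2b)=5.8310; F=2.9155×3.735=10.8893, v=32.0790/5.8310=5.5015

0: F=-15.1751 v=1.5368
1: F=85.2310 v=-3.0184
2: F=-60.5136 v=-6.5344
3: F=10.8893 v=5.5015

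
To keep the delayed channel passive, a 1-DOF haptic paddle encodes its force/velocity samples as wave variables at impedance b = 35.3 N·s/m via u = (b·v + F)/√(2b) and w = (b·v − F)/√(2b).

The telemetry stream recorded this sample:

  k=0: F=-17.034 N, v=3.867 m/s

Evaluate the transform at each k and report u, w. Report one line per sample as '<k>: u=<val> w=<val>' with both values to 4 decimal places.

0: u=14.2187 w=18.2733

k=0: b·v=35.3×3.867=136.5051; √(2b)=8.4024; u=(136.5051+(-17.034))/8.4024=14.2187, w=(136.5051−(-17.034))/8.4024=18.2733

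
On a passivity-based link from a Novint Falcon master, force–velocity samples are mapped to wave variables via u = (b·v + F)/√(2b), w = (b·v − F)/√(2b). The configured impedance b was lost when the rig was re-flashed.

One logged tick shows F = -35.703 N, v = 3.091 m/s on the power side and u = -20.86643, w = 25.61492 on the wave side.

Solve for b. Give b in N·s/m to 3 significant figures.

u + w = 4.74849;  u + w = √(2b)·v, so √(2b) = 4.74849/3.091 = 1.53623.
b = (√(2b))²/2 = 2.36001/2 = 1.18000.
(Check via u − w = 2F/√(2b): u − w = -46.48135, 2F/√(2b) = -46.48129.)

b = 1.18 N·s/m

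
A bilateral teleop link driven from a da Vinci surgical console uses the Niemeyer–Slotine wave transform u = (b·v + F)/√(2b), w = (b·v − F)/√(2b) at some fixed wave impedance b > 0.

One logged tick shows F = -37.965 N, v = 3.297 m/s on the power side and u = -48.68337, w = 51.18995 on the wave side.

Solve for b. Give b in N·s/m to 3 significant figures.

b = 0.289 N·s/m

u + w = 2.5066;  u + w = √(2b)·v, so √(2b) = 2.5066/3.297 = 0.7603.
b = (√(2b))²/2 = 0.5780/2 = 0.2890.
(Check via u − w = 2F/√(2b): u − w = -99.8733, 2F/√(2b) = -99.8736.)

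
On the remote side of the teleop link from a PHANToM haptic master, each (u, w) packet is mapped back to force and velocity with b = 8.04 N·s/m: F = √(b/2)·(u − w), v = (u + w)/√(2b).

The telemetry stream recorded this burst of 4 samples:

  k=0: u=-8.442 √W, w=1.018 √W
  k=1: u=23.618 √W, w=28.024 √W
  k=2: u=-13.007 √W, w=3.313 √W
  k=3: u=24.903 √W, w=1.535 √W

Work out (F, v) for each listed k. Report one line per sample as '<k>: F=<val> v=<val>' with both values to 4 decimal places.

k=0: u−w=-9.4600, u+w=-7.4240; √(b/2)=2.0050, √(2b)=4.0100; F=2.0050×(-9.46)=-18.9672, v=-7.4240/4.0100=-1.8514
k=1: u−w=-4.4060, u+w=51.6420; √(b/2)=2.0050, √(2b)=4.0100; F=2.0050×(-4.406)=-8.8340, v=51.6420/4.0100=12.8783
k=2: u−w=-16.3200, u+w=-9.6940; √(b/2)=2.0050, √(2b)=4.0100; F=2.0050×(-16.32)=-32.7215, v=-9.6940/4.0100=-2.4175
k=3: u−w=23.3680, u+w=26.4380; √(b/2)=2.0050, √(2b)=4.0100; F=2.0050×23.368=46.8527, v=26.4380/4.0100=6.5930

0: F=-18.9672 v=-1.8514
1: F=-8.8340 v=12.8783
2: F=-32.7215 v=-2.4175
3: F=46.8527 v=6.5930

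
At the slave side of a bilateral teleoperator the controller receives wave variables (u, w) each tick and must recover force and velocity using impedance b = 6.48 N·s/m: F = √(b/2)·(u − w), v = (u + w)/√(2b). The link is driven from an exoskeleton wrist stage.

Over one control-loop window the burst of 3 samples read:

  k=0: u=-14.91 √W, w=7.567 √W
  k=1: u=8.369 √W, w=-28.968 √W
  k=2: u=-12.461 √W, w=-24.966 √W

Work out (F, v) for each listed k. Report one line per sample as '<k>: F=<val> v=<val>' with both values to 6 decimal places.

0: F=-40.458600 v=-2.039722
1: F=67.206600 v=-5.721944
2: F=22.509000 v=-10.396389

k=0: u−w=-22.477000, u+w=-7.343000; √(b/2)=1.800000, √(2b)=3.600000; F=1.800000×(-22.477)=-40.458600, v=-7.343000/3.600000=-2.039722
k=1: u−w=37.337000, u+w=-20.599000; √(b/2)=1.800000, √(2b)=3.600000; F=1.800000×37.337=67.206600, v=-20.599000/3.600000=-5.721944
k=2: u−w=12.505000, u+w=-37.427000; √(b/2)=1.800000, √(2b)=3.600000; F=1.800000×12.505=22.509000, v=-37.427000/3.600000=-10.396389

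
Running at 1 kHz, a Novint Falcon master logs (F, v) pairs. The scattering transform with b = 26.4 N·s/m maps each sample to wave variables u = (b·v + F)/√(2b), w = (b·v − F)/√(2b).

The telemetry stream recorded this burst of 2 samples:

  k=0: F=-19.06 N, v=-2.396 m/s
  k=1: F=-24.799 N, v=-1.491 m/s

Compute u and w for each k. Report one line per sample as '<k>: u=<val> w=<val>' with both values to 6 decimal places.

k=0: b·v=26.4×(-2.396)=-63.254400; √(2b)=7.266361; u=(-63.254400+(-19.06))/7.266361=-11.328146, w=(-63.254400−(-19.06))/7.266361=-6.082054
k=1: b·v=26.4×(-1.491)=-39.362400; √(2b)=7.266361; u=(-39.362400+(-24.799))/7.266361=-8.829922, w=(-39.362400−(-24.799))/7.266361=-2.004222

0: u=-11.328146 w=-6.082054
1: u=-8.829922 w=-2.004222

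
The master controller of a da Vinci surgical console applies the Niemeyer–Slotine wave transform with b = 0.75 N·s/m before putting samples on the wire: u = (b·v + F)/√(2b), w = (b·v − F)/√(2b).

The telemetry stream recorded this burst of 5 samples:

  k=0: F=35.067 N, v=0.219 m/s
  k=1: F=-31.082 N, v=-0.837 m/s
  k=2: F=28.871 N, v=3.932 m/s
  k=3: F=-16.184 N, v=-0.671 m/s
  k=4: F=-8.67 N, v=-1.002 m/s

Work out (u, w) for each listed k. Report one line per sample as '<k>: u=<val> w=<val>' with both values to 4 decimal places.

k=0: b·v=0.75×0.219=0.1643; √(2b)=1.2247; u=(0.1643+35.067)/1.2247=28.7662, w=(0.1643−35.067)/1.2247=-28.4980
k=1: b·v=0.75×(-0.837)=-0.6278; √(2b)=1.2247; u=(-0.6278+(-31.082))/1.2247=-25.8909, w=(-0.6278−(-31.082))/1.2247=24.8658
k=2: b·v=0.75×3.932=2.9490; √(2b)=1.2247; u=(2.9490+28.871)/1.2247=25.9809, w=(2.9490−28.871)/1.2247=-21.1652
k=3: b·v=0.75×(-0.671)=-0.5032; √(2b)=1.2247; u=(-0.5032+(-16.184))/1.2247=-13.6251, w=(-0.5032−(-16.184))/1.2247=12.8033
k=4: b·v=0.75×(-1.002)=-0.7515; √(2b)=1.2247; u=(-0.7515+(-8.67))/1.2247=-7.6926, w=(-0.7515−(-8.67))/1.2247=6.4654

0: u=28.7662 w=-28.4980
1: u=-25.8909 w=24.8658
2: u=25.9809 w=-21.1652
3: u=-13.6251 w=12.8033
4: u=-7.6926 w=6.4654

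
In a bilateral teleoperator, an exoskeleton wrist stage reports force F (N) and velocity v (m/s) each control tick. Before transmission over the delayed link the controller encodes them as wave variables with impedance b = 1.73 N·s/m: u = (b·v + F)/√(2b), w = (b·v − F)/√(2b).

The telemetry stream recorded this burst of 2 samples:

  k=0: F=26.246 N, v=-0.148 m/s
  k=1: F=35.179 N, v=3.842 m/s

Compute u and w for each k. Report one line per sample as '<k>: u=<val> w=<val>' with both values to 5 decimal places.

k=0: b·v=1.73×(-0.148)=-0.25604; √(2b)=1.86011; u=(-0.25604+26.246)/1.86011=13.97229, w=(-0.25604−26.246)/1.86011=-14.24758
k=1: b·v=1.73×3.842=6.64666; √(2b)=1.86011; u=(6.64666+35.179)/1.86011=22.48561, w=(6.64666−35.179)/1.86011=-15.33908

0: u=13.97229 w=-14.24758
1: u=22.48561 w=-15.33908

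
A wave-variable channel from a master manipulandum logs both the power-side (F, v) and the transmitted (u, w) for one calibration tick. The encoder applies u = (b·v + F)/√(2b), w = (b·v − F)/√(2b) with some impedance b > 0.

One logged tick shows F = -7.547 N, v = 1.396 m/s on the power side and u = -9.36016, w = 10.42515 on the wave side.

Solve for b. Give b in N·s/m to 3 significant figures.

u + w = 1.06499;  u + w = √(2b)·v, so √(2b) = 1.06499/1.396 = 0.76289.
b = (√(2b))²/2 = 0.58200/2 = 0.29100.
(Check via u − w = 2F/√(2b): u − w = -19.78531, 2F/√(2b) = -19.78537.)

b = 0.291 N·s/m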